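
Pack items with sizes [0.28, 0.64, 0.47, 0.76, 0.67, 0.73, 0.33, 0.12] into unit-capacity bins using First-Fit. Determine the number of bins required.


Place items sequentially using First-Fit:
  Item 0.28 -> new Bin 1
  Item 0.64 -> Bin 1 (now 0.92)
  Item 0.47 -> new Bin 2
  Item 0.76 -> new Bin 3
  Item 0.67 -> new Bin 4
  Item 0.73 -> new Bin 5
  Item 0.33 -> Bin 2 (now 0.8)
  Item 0.12 -> Bin 2 (now 0.92)
Total bins used = 5

5


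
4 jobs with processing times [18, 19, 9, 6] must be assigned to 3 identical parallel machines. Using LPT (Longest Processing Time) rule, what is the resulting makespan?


Sort jobs in decreasing order (LPT): [19, 18, 9, 6]
Assign each job to the least loaded machine:
  Machine 1: jobs [19], load = 19
  Machine 2: jobs [18], load = 18
  Machine 3: jobs [9, 6], load = 15
Makespan = max load = 19

19


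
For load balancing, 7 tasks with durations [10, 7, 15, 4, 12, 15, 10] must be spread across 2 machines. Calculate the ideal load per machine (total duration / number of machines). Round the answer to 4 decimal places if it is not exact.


Total processing time = 10 + 7 + 15 + 4 + 12 + 15 + 10 = 73
Number of machines = 2
Ideal balanced load = 73 / 2 = 36.5

36.5


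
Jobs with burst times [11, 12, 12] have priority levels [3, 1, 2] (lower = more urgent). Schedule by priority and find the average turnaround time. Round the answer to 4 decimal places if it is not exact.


Sort by priority (ascending = highest first):
Order: [(1, 12), (2, 12), (3, 11)]
Completion times:
  Priority 1, burst=12, C=12
  Priority 2, burst=12, C=24
  Priority 3, burst=11, C=35
Average turnaround = 71/3 = 23.6667

23.6667


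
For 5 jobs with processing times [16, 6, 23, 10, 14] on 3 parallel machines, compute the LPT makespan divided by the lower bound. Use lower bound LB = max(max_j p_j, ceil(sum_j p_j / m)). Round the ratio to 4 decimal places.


LPT order: [23, 16, 14, 10, 6]
Machine loads after assignment: [23, 22, 24]
LPT makespan = 24
Lower bound = max(max_job, ceil(total/3)) = max(23, 23) = 23
Ratio = 24 / 23 = 1.0435

1.0435


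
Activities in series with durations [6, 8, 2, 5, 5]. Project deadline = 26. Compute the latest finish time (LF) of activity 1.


LF(activity 1) = deadline - sum of successor durations
Successors: activities 2 through 5 with durations [8, 2, 5, 5]
Sum of successor durations = 20
LF = 26 - 20 = 6

6


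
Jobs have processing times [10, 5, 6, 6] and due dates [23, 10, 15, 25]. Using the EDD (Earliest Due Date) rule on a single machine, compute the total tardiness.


Sort by due date (EDD order): [(5, 10), (6, 15), (10, 23), (6, 25)]
Compute completion times and tardiness:
  Job 1: p=5, d=10, C=5, tardiness=max(0,5-10)=0
  Job 2: p=6, d=15, C=11, tardiness=max(0,11-15)=0
  Job 3: p=10, d=23, C=21, tardiness=max(0,21-23)=0
  Job 4: p=6, d=25, C=27, tardiness=max(0,27-25)=2
Total tardiness = 2

2


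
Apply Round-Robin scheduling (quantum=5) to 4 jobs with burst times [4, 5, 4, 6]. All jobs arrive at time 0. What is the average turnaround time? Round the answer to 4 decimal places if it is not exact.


Time quantum = 5
Execution trace:
  J1 runs 4 units, time = 4
  J2 runs 5 units, time = 9
  J3 runs 4 units, time = 13
  J4 runs 5 units, time = 18
  J4 runs 1 units, time = 19
Finish times: [4, 9, 13, 19]
Average turnaround = 45/4 = 11.25

11.25


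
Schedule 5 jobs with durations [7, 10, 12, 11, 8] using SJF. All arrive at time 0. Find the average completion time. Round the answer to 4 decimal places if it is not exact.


SJF order (ascending): [7, 8, 10, 11, 12]
Completion times:
  Job 1: burst=7, C=7
  Job 2: burst=8, C=15
  Job 3: burst=10, C=25
  Job 4: burst=11, C=36
  Job 5: burst=12, C=48
Average completion = 131/5 = 26.2

26.2


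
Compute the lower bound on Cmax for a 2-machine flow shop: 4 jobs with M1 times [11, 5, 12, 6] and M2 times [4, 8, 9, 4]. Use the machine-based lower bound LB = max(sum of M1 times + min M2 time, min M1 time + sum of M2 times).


LB1 = sum(M1 times) + min(M2 times) = 34 + 4 = 38
LB2 = min(M1 times) + sum(M2 times) = 5 + 25 = 30
Lower bound = max(LB1, LB2) = max(38, 30) = 38

38


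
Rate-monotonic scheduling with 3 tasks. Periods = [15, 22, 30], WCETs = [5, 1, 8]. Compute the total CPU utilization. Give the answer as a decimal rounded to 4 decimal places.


Compute individual utilizations (exact fractions):
  Task 1: C/T = 5/15 = 1/3 (approx. 0.3333)
  Task 2: C/T = 1/22 (approx. 0.0455)
  Task 3: C/T = 8/30 = 4/15 (approx. 0.2667)
Total utilization U = 1/3 + 1/22 + 4/15 = 71/110
Rounded to 4 decimal places: U = 0.6455
RM (Liu & Layland) bound for 3 tasks = 0.779763; compare with U = 71/110 (approx. 0.645455)
U <= bound, so schedulable by RM sufficient condition.

0.6455


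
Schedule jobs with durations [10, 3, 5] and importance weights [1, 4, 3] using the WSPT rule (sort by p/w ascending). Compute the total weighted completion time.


Compute p/w ratios and sort ascending (WSPT): [(3, 4), (5, 3), (10, 1)]
Compute weighted completion times:
  Job (p=3,w=4): C=3, w*C=4*3=12
  Job (p=5,w=3): C=8, w*C=3*8=24
  Job (p=10,w=1): C=18, w*C=1*18=18
Total weighted completion time = 54

54


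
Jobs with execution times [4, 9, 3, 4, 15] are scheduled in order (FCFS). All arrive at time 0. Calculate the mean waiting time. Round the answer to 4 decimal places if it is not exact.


FCFS order (as given): [4, 9, 3, 4, 15]
Waiting times:
  Job 1: wait = 0
  Job 2: wait = 4
  Job 3: wait = 13
  Job 4: wait = 16
  Job 5: wait = 20
Sum of waiting times = 53
Average waiting time = 53/5 = 10.6

10.6


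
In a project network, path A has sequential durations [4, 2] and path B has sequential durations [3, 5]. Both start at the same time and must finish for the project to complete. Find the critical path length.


Path A total = 4 + 2 = 6
Path B total = 3 + 5 = 8
Critical path = longest path = max(6, 8) = 8

8


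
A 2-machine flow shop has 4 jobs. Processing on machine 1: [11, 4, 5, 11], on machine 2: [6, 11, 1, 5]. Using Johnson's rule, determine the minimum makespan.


Apply Johnson's rule:
  Group 1 (a <= b): [(2, 4, 11)]
  Group 2 (a > b): [(1, 11, 6), (4, 11, 5), (3, 5, 1)]
Optimal job order: [2, 1, 4, 3]
Schedule:
  Job 2: M1 done at 4, M2 done at 15
  Job 1: M1 done at 15, M2 done at 21
  Job 4: M1 done at 26, M2 done at 31
  Job 3: M1 done at 31, M2 done at 32
Makespan = 32

32


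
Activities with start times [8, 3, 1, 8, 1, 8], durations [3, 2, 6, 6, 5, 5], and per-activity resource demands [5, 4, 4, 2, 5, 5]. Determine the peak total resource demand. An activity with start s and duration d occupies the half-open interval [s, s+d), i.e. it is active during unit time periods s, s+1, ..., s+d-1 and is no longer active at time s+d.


Each activity i is active on [start_i, start_i + duration_i).
Compute total resource usage per time slot:
  t=0: active resources = [], total = 0
  t=1: active resources = [4, 5], total = 9
  t=2: active resources = [4, 5], total = 9
  t=3: active resources = [4, 4, 5], total = 13
  t=4: active resources = [4, 4, 5], total = 13
  t=5: active resources = [4, 5], total = 9
  t=6: active resources = [4], total = 4
  t=7: active resources = [], total = 0
  t=8: active resources = [5, 2, 5], total = 12
  t=9: active resources = [5, 2, 5], total = 12
  t=10: active resources = [5, 2, 5], total = 12
  t=11: active resources = [2, 5], total = 7
  t=12: active resources = [2, 5], total = 7
  t=13: active resources = [2], total = 2
Peak resource demand = 13

13


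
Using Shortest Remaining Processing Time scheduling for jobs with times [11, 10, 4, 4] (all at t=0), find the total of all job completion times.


Since all jobs arrive at t=0, SRPT equals SPT ordering.
SPT order: [4, 4, 10, 11]
Completion times:
  Job 1: p=4, C=4
  Job 2: p=4, C=8
  Job 3: p=10, C=18
  Job 4: p=11, C=29
Total completion time = 4 + 8 + 18 + 29 = 59

59


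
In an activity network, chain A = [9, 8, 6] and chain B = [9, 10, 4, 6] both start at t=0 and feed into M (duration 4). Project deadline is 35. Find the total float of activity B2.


Forward pass: ES(B2) = sum of predecessors on chain B = 9
EF = ES + duration = 9 + 10 = 19
Backward pass: LF(M) = deadline = 35; LS(M) = 35 - 4 = 31
LF(B2) = LS(M) - sum(successors on chain B) = 31 - 10 = 21
LS = LF - duration = 21 - 10 = 11
Total float = LS - ES = 11 - 9 = 2

2


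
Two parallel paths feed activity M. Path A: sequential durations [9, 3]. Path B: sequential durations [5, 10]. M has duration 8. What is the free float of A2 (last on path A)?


ES(A2) = sum of predecessors on chain A = 9
EF(A2) = ES + duration = 9 + 3 = 12
Successor of A2 is M. ES(M) = max(sum(A), sum(B)) = max(12, 15) = 15
Free float = ES(successor) - EF(current) = 15 - 12 = 3

3


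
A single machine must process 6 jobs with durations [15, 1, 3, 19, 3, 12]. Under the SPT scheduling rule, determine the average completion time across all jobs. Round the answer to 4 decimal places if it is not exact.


Sort jobs by processing time (SPT order): [1, 3, 3, 12, 15, 19]
Compute completion times sequentially:
  Job 1: processing = 1, completes at 1
  Job 2: processing = 3, completes at 4
  Job 3: processing = 3, completes at 7
  Job 4: processing = 12, completes at 19
  Job 5: processing = 15, completes at 34
  Job 6: processing = 19, completes at 53
Sum of completion times = 118
Average completion time = 118/6 = 19.6667

19.6667


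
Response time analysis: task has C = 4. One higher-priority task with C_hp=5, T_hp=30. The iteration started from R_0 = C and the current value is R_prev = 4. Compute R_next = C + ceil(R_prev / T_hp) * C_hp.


R_next = C + ceil(R_prev / T_hp) * C_hp
ceil(4 / 30) = ceil(0.1333) = 1
Interference = 1 * 5 = 5
R_next = 4 + 5 = 9

9


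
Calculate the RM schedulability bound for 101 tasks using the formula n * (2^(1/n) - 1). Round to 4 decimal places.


Compute 2^(1/101) = 1.0068864466
Subtract 1: 1.0068864466 - 1 = 0.0068864466
Multiply by n: 101 * 0.0068864466 = 0.6955311066
Round to 4 dp: 0.6955

0.6955


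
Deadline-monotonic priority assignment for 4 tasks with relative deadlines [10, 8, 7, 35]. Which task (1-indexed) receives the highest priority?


Sort tasks by relative deadline (ascending):
  Task 3: deadline = 7
  Task 2: deadline = 8
  Task 1: deadline = 10
  Task 4: deadline = 35
Priority order (highest first): [3, 2, 1, 4]
Highest priority task = 3

3


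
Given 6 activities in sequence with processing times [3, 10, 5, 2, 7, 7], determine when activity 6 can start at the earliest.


Activity 6 starts after activities 1 through 5 complete.
Predecessor durations: [3, 10, 5, 2, 7]
ES = 3 + 10 + 5 + 2 + 7 = 27

27


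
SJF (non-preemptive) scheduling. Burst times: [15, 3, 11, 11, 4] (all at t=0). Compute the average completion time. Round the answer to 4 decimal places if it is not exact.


SJF order (ascending): [3, 4, 11, 11, 15]
Completion times:
  Job 1: burst=3, C=3
  Job 2: burst=4, C=7
  Job 3: burst=11, C=18
  Job 4: burst=11, C=29
  Job 5: burst=15, C=44
Average completion = 101/5 = 20.2

20.2


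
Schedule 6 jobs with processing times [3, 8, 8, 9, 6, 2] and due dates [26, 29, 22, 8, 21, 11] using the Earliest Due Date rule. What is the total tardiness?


Sort by due date (EDD order): [(9, 8), (2, 11), (6, 21), (8, 22), (3, 26), (8, 29)]
Compute completion times and tardiness:
  Job 1: p=9, d=8, C=9, tardiness=max(0,9-8)=1
  Job 2: p=2, d=11, C=11, tardiness=max(0,11-11)=0
  Job 3: p=6, d=21, C=17, tardiness=max(0,17-21)=0
  Job 4: p=8, d=22, C=25, tardiness=max(0,25-22)=3
  Job 5: p=3, d=26, C=28, tardiness=max(0,28-26)=2
  Job 6: p=8, d=29, C=36, tardiness=max(0,36-29)=7
Total tardiness = 13

13


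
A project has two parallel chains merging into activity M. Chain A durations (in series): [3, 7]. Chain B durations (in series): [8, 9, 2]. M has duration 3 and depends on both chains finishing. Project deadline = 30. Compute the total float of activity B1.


Forward pass: ES(B1) = sum of predecessors on chain B = 0
EF = ES + duration = 0 + 8 = 8
Backward pass: LF(M) = deadline = 30; LS(M) = 30 - 3 = 27
LF(B1) = LS(M) - sum(successors on chain B) = 27 - 11 = 16
LS = LF - duration = 16 - 8 = 8
Total float = LS - ES = 8 - 0 = 8

8


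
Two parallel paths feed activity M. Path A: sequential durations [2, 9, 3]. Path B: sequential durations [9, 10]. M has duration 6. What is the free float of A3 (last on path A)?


ES(A3) = sum of predecessors on chain A = 11
EF(A3) = ES + duration = 11 + 3 = 14
Successor of A3 is M. ES(M) = max(sum(A), sum(B)) = max(14, 19) = 19
Free float = ES(successor) - EF(current) = 19 - 14 = 5

5


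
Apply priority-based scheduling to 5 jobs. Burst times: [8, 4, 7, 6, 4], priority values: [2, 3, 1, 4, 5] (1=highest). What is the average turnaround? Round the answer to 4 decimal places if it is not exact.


Sort by priority (ascending = highest first):
Order: [(1, 7), (2, 8), (3, 4), (4, 6), (5, 4)]
Completion times:
  Priority 1, burst=7, C=7
  Priority 2, burst=8, C=15
  Priority 3, burst=4, C=19
  Priority 4, burst=6, C=25
  Priority 5, burst=4, C=29
Average turnaround = 95/5 = 19.0

19.0


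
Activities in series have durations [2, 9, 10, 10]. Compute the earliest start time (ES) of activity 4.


Activity 4 starts after activities 1 through 3 complete.
Predecessor durations: [2, 9, 10]
ES = 2 + 9 + 10 = 21

21


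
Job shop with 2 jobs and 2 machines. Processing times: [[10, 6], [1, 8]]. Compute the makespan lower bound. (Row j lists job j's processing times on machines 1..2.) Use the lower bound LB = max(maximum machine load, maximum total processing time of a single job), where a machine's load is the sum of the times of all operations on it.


Machine loads:
  Machine 1: 10 + 1 = 11
  Machine 2: 6 + 8 = 14
Max machine load = 14
Job totals:
  Job 1: 16
  Job 2: 9
Max job total = 16
Lower bound = max(14, 16) = 16

16


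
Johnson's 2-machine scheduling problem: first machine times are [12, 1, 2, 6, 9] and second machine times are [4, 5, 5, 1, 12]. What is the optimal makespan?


Apply Johnson's rule:
  Group 1 (a <= b): [(2, 1, 5), (3, 2, 5), (5, 9, 12)]
  Group 2 (a > b): [(1, 12, 4), (4, 6, 1)]
Optimal job order: [2, 3, 5, 1, 4]
Schedule:
  Job 2: M1 done at 1, M2 done at 6
  Job 3: M1 done at 3, M2 done at 11
  Job 5: M1 done at 12, M2 done at 24
  Job 1: M1 done at 24, M2 done at 28
  Job 4: M1 done at 30, M2 done at 31
Makespan = 31

31


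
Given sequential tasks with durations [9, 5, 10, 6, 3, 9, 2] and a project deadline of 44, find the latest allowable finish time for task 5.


LF(activity 5) = deadline - sum of successor durations
Successors: activities 6 through 7 with durations [9, 2]
Sum of successor durations = 11
LF = 44 - 11 = 33

33


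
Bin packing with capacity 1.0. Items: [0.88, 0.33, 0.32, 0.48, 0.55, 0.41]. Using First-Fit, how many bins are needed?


Place items sequentially using First-Fit:
  Item 0.88 -> new Bin 1
  Item 0.33 -> new Bin 2
  Item 0.32 -> Bin 2 (now 0.65)
  Item 0.48 -> new Bin 3
  Item 0.55 -> new Bin 4
  Item 0.41 -> Bin 3 (now 0.89)
Total bins used = 4

4


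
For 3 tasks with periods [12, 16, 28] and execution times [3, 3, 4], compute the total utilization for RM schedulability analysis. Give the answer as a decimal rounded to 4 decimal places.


Compute individual utilizations (exact fractions):
  Task 1: C/T = 3/12 = 1/4 (approx. 0.25)
  Task 2: C/T = 3/16 (approx. 0.1875)
  Task 3: C/T = 4/28 = 1/7 (approx. 0.1429)
Total utilization U = 1/4 + 3/16 + 1/7 = 65/112
Rounded to 4 decimal places: U = 0.5804
RM (Liu & Layland) bound for 3 tasks = 0.779763; compare with U = 65/112 (approx. 0.580357)
U <= bound, so schedulable by RM sufficient condition.

0.5804


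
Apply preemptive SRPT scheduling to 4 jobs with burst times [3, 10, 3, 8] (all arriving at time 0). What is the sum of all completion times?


Since all jobs arrive at t=0, SRPT equals SPT ordering.
SPT order: [3, 3, 8, 10]
Completion times:
  Job 1: p=3, C=3
  Job 2: p=3, C=6
  Job 3: p=8, C=14
  Job 4: p=10, C=24
Total completion time = 3 + 6 + 14 + 24 = 47

47


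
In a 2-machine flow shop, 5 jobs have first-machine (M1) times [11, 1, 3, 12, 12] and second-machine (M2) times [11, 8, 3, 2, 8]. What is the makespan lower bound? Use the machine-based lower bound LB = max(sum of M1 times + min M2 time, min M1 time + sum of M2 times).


LB1 = sum(M1 times) + min(M2 times) = 39 + 2 = 41
LB2 = min(M1 times) + sum(M2 times) = 1 + 32 = 33
Lower bound = max(LB1, LB2) = max(41, 33) = 41

41


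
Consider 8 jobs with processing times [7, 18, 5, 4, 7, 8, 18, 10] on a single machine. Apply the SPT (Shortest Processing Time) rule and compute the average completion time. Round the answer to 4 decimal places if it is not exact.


Sort jobs by processing time (SPT order): [4, 5, 7, 7, 8, 10, 18, 18]
Compute completion times sequentially:
  Job 1: processing = 4, completes at 4
  Job 2: processing = 5, completes at 9
  Job 3: processing = 7, completes at 16
  Job 4: processing = 7, completes at 23
  Job 5: processing = 8, completes at 31
  Job 6: processing = 10, completes at 41
  Job 7: processing = 18, completes at 59
  Job 8: processing = 18, completes at 77
Sum of completion times = 260
Average completion time = 260/8 = 32.5

32.5


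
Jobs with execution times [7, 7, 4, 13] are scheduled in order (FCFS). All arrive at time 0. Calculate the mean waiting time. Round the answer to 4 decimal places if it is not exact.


FCFS order (as given): [7, 7, 4, 13]
Waiting times:
  Job 1: wait = 0
  Job 2: wait = 7
  Job 3: wait = 14
  Job 4: wait = 18
Sum of waiting times = 39
Average waiting time = 39/4 = 9.75

9.75


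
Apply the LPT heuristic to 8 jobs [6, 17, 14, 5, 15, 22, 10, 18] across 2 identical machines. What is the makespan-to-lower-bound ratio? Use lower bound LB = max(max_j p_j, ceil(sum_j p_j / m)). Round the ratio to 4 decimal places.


LPT order: [22, 18, 17, 15, 14, 10, 6, 5]
Machine loads after assignment: [53, 54]
LPT makespan = 54
Lower bound = max(max_job, ceil(total/2)) = max(22, 54) = 54
Ratio = 54 / 54 = 1.0

1.0


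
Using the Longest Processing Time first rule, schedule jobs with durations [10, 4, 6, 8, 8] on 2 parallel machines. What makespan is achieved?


Sort jobs in decreasing order (LPT): [10, 8, 8, 6, 4]
Assign each job to the least loaded machine:
  Machine 1: jobs [10, 6, 4], load = 20
  Machine 2: jobs [8, 8], load = 16
Makespan = max load = 20

20


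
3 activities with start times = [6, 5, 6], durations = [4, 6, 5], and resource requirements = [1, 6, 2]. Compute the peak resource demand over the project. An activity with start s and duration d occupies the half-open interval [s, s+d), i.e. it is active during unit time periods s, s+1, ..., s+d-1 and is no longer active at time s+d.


Each activity i is active on [start_i, start_i + duration_i).
Compute total resource usage per time slot:
  t=0: active resources = [], total = 0
  t=1: active resources = [], total = 0
  t=2: active resources = [], total = 0
  t=3: active resources = [], total = 0
  t=4: active resources = [], total = 0
  t=5: active resources = [6], total = 6
  t=6: active resources = [1, 6, 2], total = 9
  t=7: active resources = [1, 6, 2], total = 9
  t=8: active resources = [1, 6, 2], total = 9
  t=9: active resources = [1, 6, 2], total = 9
  t=10: active resources = [6, 2], total = 8
Peak resource demand = 9

9


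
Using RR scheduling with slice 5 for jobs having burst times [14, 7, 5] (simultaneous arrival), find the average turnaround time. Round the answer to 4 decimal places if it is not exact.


Time quantum = 5
Execution trace:
  J1 runs 5 units, time = 5
  J2 runs 5 units, time = 10
  J3 runs 5 units, time = 15
  J1 runs 5 units, time = 20
  J2 runs 2 units, time = 22
  J1 runs 4 units, time = 26
Finish times: [26, 22, 15]
Average turnaround = 63/3 = 21.0

21.0


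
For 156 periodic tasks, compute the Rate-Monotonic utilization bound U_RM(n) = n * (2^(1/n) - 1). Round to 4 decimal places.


Compute 2^(1/156) = 1.0044531370
Subtract 1: 1.0044531370 - 1 = 0.0044531370
Multiply by n: 156 * 0.0044531370 = 0.6946893720
Round to 4 dp: 0.6947

0.6947


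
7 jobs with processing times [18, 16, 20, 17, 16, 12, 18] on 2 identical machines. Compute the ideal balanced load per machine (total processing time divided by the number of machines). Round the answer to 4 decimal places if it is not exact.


Total processing time = 18 + 16 + 20 + 17 + 16 + 12 + 18 = 117
Number of machines = 2
Ideal balanced load = 117 / 2 = 58.5

58.5


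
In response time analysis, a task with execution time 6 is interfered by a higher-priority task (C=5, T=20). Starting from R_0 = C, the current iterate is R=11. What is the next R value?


R_next = C + ceil(R_prev / T_hp) * C_hp
ceil(11 / 20) = ceil(0.55) = 1
Interference = 1 * 5 = 5
R_next = 6 + 5 = 11
R_next = R_prev, so the iteration has converged (response time = 11).

11


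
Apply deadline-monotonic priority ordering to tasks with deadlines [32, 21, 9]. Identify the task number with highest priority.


Sort tasks by relative deadline (ascending):
  Task 3: deadline = 9
  Task 2: deadline = 21
  Task 1: deadline = 32
Priority order (highest first): [3, 2, 1]
Highest priority task = 3

3


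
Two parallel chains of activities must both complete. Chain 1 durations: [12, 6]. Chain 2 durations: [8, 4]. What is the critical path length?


Path A total = 12 + 6 = 18
Path B total = 8 + 4 = 12
Critical path = longest path = max(18, 12) = 18

18


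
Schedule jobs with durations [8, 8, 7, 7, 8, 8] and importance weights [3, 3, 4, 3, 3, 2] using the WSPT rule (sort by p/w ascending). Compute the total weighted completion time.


Compute p/w ratios and sort ascending (WSPT): [(7, 4), (7, 3), (8, 3), (8, 3), (8, 3), (8, 2)]
Compute weighted completion times:
  Job (p=7,w=4): C=7, w*C=4*7=28
  Job (p=7,w=3): C=14, w*C=3*14=42
  Job (p=8,w=3): C=22, w*C=3*22=66
  Job (p=8,w=3): C=30, w*C=3*30=90
  Job (p=8,w=3): C=38, w*C=3*38=114
  Job (p=8,w=2): C=46, w*C=2*46=92
Total weighted completion time = 432

432


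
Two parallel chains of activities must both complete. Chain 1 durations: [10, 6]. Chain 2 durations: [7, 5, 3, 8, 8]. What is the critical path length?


Path A total = 10 + 6 = 16
Path B total = 7 + 5 + 3 + 8 + 8 = 31
Critical path = longest path = max(16, 31) = 31

31


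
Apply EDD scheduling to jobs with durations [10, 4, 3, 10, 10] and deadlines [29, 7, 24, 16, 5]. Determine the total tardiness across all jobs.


Sort by due date (EDD order): [(10, 5), (4, 7), (10, 16), (3, 24), (10, 29)]
Compute completion times and tardiness:
  Job 1: p=10, d=5, C=10, tardiness=max(0,10-5)=5
  Job 2: p=4, d=7, C=14, tardiness=max(0,14-7)=7
  Job 3: p=10, d=16, C=24, tardiness=max(0,24-16)=8
  Job 4: p=3, d=24, C=27, tardiness=max(0,27-24)=3
  Job 5: p=10, d=29, C=37, tardiness=max(0,37-29)=8
Total tardiness = 31

31


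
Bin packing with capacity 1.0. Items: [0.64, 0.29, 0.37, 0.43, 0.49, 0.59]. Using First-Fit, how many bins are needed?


Place items sequentially using First-Fit:
  Item 0.64 -> new Bin 1
  Item 0.29 -> Bin 1 (now 0.93)
  Item 0.37 -> new Bin 2
  Item 0.43 -> Bin 2 (now 0.8)
  Item 0.49 -> new Bin 3
  Item 0.59 -> new Bin 4
Total bins used = 4

4


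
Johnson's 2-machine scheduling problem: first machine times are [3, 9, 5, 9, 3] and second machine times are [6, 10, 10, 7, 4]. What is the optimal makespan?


Apply Johnson's rule:
  Group 1 (a <= b): [(1, 3, 6), (5, 3, 4), (3, 5, 10), (2, 9, 10)]
  Group 2 (a > b): [(4, 9, 7)]
Optimal job order: [1, 5, 3, 2, 4]
Schedule:
  Job 1: M1 done at 3, M2 done at 9
  Job 5: M1 done at 6, M2 done at 13
  Job 3: M1 done at 11, M2 done at 23
  Job 2: M1 done at 20, M2 done at 33
  Job 4: M1 done at 29, M2 done at 40
Makespan = 40

40


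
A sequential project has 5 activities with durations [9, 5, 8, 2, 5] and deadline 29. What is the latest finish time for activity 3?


LF(activity 3) = deadline - sum of successor durations
Successors: activities 4 through 5 with durations [2, 5]
Sum of successor durations = 7
LF = 29 - 7 = 22

22


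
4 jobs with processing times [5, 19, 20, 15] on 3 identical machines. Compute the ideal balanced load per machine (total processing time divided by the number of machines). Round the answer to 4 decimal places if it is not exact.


Total processing time = 5 + 19 + 20 + 15 = 59
Number of machines = 3
Ideal balanced load = 59 / 3 = 19.6667

19.6667


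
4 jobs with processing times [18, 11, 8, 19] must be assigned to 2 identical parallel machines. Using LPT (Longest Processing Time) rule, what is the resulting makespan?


Sort jobs in decreasing order (LPT): [19, 18, 11, 8]
Assign each job to the least loaded machine:
  Machine 1: jobs [19, 8], load = 27
  Machine 2: jobs [18, 11], load = 29
Makespan = max load = 29

29


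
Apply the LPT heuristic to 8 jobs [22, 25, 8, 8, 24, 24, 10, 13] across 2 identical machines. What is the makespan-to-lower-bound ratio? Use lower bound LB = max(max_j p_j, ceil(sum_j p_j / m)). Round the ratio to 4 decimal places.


LPT order: [25, 24, 24, 22, 13, 10, 8, 8]
Machine loads after assignment: [68, 66]
LPT makespan = 68
Lower bound = max(max_job, ceil(total/2)) = max(25, 67) = 67
Ratio = 68 / 67 = 1.0149

1.0149


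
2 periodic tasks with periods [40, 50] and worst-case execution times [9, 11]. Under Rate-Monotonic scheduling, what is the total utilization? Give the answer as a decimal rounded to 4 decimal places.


Compute individual utilizations (exact fractions):
  Task 1: C/T = 9/40 (approx. 0.225)
  Task 2: C/T = 11/50 (approx. 0.22)
Total utilization U = 9/40 + 11/50 = 89/200
Rounded to 4 decimal places: U = 0.4450
RM (Liu & Layland) bound for 2 tasks = 0.828427; compare with U = 89/200 (approx. 0.445000)
U <= bound, so schedulable by RM sufficient condition.

0.4450


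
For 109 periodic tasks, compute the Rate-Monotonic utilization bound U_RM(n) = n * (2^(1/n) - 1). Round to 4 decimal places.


Compute 2^(1/109) = 1.0063794108
Subtract 1: 1.0063794108 - 1 = 0.0063794108
Multiply by n: 109 * 0.0063794108 = 0.6953557772
Round to 4 dp: 0.6954

0.6954


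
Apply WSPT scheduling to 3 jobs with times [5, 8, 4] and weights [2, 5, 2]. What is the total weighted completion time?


Compute p/w ratios and sort ascending (WSPT): [(8, 5), (4, 2), (5, 2)]
Compute weighted completion times:
  Job (p=8,w=5): C=8, w*C=5*8=40
  Job (p=4,w=2): C=12, w*C=2*12=24
  Job (p=5,w=2): C=17, w*C=2*17=34
Total weighted completion time = 98

98


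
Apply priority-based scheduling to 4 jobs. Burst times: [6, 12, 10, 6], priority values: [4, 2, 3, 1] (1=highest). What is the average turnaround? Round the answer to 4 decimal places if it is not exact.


Sort by priority (ascending = highest first):
Order: [(1, 6), (2, 12), (3, 10), (4, 6)]
Completion times:
  Priority 1, burst=6, C=6
  Priority 2, burst=12, C=18
  Priority 3, burst=10, C=28
  Priority 4, burst=6, C=34
Average turnaround = 86/4 = 21.5

21.5


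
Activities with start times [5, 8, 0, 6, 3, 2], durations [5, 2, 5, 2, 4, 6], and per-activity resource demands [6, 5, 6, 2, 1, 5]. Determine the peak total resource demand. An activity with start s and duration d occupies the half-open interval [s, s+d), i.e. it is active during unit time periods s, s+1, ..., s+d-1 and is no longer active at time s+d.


Each activity i is active on [start_i, start_i + duration_i).
Compute total resource usage per time slot:
  t=0: active resources = [6], total = 6
  t=1: active resources = [6], total = 6
  t=2: active resources = [6, 5], total = 11
  t=3: active resources = [6, 1, 5], total = 12
  t=4: active resources = [6, 1, 5], total = 12
  t=5: active resources = [6, 1, 5], total = 12
  t=6: active resources = [6, 2, 1, 5], total = 14
  t=7: active resources = [6, 2, 5], total = 13
  t=8: active resources = [6, 5], total = 11
  t=9: active resources = [6, 5], total = 11
Peak resource demand = 14

14


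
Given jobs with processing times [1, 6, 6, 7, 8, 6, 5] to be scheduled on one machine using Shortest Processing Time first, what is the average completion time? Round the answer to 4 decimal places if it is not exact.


Sort jobs by processing time (SPT order): [1, 5, 6, 6, 6, 7, 8]
Compute completion times sequentially:
  Job 1: processing = 1, completes at 1
  Job 2: processing = 5, completes at 6
  Job 3: processing = 6, completes at 12
  Job 4: processing = 6, completes at 18
  Job 5: processing = 6, completes at 24
  Job 6: processing = 7, completes at 31
  Job 7: processing = 8, completes at 39
Sum of completion times = 131
Average completion time = 131/7 = 18.7143

18.7143


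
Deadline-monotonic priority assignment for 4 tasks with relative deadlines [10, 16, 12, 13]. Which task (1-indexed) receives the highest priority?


Sort tasks by relative deadline (ascending):
  Task 1: deadline = 10
  Task 3: deadline = 12
  Task 4: deadline = 13
  Task 2: deadline = 16
Priority order (highest first): [1, 3, 4, 2]
Highest priority task = 1

1


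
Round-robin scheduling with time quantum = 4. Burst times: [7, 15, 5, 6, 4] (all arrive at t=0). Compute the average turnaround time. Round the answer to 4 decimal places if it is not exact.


Time quantum = 4
Execution trace:
  J1 runs 4 units, time = 4
  J2 runs 4 units, time = 8
  J3 runs 4 units, time = 12
  J4 runs 4 units, time = 16
  J5 runs 4 units, time = 20
  J1 runs 3 units, time = 23
  J2 runs 4 units, time = 27
  J3 runs 1 units, time = 28
  J4 runs 2 units, time = 30
  J2 runs 4 units, time = 34
  J2 runs 3 units, time = 37
Finish times: [23, 37, 28, 30, 20]
Average turnaround = 138/5 = 27.6

27.6


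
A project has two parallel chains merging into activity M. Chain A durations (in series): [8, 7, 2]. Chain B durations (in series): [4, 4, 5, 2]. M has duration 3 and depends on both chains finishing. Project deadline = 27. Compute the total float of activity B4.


Forward pass: ES(B4) = sum of predecessors on chain B = 13
EF = ES + duration = 13 + 2 = 15
Backward pass: LF(M) = deadline = 27; LS(M) = 27 - 3 = 24
LF(B4) = LS(M) - sum(successors on chain B) = 24 - 0 = 24
LS = LF - duration = 24 - 2 = 22
Total float = LS - ES = 22 - 13 = 9

9


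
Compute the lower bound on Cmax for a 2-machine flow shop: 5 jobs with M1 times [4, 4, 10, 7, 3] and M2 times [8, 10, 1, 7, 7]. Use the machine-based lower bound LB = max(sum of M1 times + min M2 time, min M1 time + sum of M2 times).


LB1 = sum(M1 times) + min(M2 times) = 28 + 1 = 29
LB2 = min(M1 times) + sum(M2 times) = 3 + 33 = 36
Lower bound = max(LB1, LB2) = max(29, 36) = 36

36


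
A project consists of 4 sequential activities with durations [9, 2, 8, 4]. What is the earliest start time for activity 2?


Activity 2 starts after activities 1 through 1 complete.
Predecessor durations: [9]
ES = 9 = 9

9


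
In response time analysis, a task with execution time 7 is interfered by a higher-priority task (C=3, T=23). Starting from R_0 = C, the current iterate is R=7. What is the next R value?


R_next = C + ceil(R_prev / T_hp) * C_hp
ceil(7 / 23) = ceil(0.3043) = 1
Interference = 1 * 3 = 3
R_next = 7 + 3 = 10

10


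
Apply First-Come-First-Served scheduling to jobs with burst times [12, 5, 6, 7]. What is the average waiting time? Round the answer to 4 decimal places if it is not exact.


FCFS order (as given): [12, 5, 6, 7]
Waiting times:
  Job 1: wait = 0
  Job 2: wait = 12
  Job 3: wait = 17
  Job 4: wait = 23
Sum of waiting times = 52
Average waiting time = 52/4 = 13.0

13.0


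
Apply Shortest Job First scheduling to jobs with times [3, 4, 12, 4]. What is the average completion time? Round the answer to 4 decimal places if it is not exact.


SJF order (ascending): [3, 4, 4, 12]
Completion times:
  Job 1: burst=3, C=3
  Job 2: burst=4, C=7
  Job 3: burst=4, C=11
  Job 4: burst=12, C=23
Average completion = 44/4 = 11.0

11.0


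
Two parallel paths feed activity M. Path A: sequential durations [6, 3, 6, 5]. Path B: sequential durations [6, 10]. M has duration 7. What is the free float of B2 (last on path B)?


ES(B2) = sum of predecessors on chain B = 6
EF(B2) = ES + duration = 6 + 10 = 16
Successor of B2 is M. ES(M) = max(sum(A), sum(B)) = max(20, 16) = 20
Free float = ES(successor) - EF(current) = 20 - 16 = 4

4


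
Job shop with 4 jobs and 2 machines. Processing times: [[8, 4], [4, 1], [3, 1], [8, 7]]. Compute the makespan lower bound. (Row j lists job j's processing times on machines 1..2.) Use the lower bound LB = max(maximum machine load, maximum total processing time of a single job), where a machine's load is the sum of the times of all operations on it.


Machine loads:
  Machine 1: 8 + 4 + 3 + 8 = 23
  Machine 2: 4 + 1 + 1 + 7 = 13
Max machine load = 23
Job totals:
  Job 1: 12
  Job 2: 5
  Job 3: 4
  Job 4: 15
Max job total = 15
Lower bound = max(23, 15) = 23

23


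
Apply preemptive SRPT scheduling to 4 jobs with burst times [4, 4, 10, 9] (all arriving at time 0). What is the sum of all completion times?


Since all jobs arrive at t=0, SRPT equals SPT ordering.
SPT order: [4, 4, 9, 10]
Completion times:
  Job 1: p=4, C=4
  Job 2: p=4, C=8
  Job 3: p=9, C=17
  Job 4: p=10, C=27
Total completion time = 4 + 8 + 17 + 27 = 56

56


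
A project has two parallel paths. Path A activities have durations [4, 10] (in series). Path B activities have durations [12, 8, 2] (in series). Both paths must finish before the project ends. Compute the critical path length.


Path A total = 4 + 10 = 14
Path B total = 12 + 8 + 2 = 22
Critical path = longest path = max(14, 22) = 22

22


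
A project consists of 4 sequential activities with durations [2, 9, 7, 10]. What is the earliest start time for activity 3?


Activity 3 starts after activities 1 through 2 complete.
Predecessor durations: [2, 9]
ES = 2 + 9 = 11

11


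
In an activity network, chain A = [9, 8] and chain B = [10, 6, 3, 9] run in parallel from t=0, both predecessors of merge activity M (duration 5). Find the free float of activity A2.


ES(A2) = sum of predecessors on chain A = 9
EF(A2) = ES + duration = 9 + 8 = 17
Successor of A2 is M. ES(M) = max(sum(A), sum(B)) = max(17, 28) = 28
Free float = ES(successor) - EF(current) = 28 - 17 = 11

11


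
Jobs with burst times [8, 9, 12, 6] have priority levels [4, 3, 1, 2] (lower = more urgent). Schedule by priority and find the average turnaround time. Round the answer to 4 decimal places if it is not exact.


Sort by priority (ascending = highest first):
Order: [(1, 12), (2, 6), (3, 9), (4, 8)]
Completion times:
  Priority 1, burst=12, C=12
  Priority 2, burst=6, C=18
  Priority 3, burst=9, C=27
  Priority 4, burst=8, C=35
Average turnaround = 92/4 = 23.0

23.0


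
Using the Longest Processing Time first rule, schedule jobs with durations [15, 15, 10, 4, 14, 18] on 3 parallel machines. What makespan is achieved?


Sort jobs in decreasing order (LPT): [18, 15, 15, 14, 10, 4]
Assign each job to the least loaded machine:
  Machine 1: jobs [18, 4], load = 22
  Machine 2: jobs [15, 14], load = 29
  Machine 3: jobs [15, 10], load = 25
Makespan = max load = 29

29


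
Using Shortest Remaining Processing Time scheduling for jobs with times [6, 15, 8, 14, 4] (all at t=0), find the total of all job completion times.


Since all jobs arrive at t=0, SRPT equals SPT ordering.
SPT order: [4, 6, 8, 14, 15]
Completion times:
  Job 1: p=4, C=4
  Job 2: p=6, C=10
  Job 3: p=8, C=18
  Job 4: p=14, C=32
  Job 5: p=15, C=47
Total completion time = 4 + 10 + 18 + 32 + 47 = 111

111


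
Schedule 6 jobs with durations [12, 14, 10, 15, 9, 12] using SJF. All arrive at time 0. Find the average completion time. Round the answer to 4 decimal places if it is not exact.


SJF order (ascending): [9, 10, 12, 12, 14, 15]
Completion times:
  Job 1: burst=9, C=9
  Job 2: burst=10, C=19
  Job 3: burst=12, C=31
  Job 4: burst=12, C=43
  Job 5: burst=14, C=57
  Job 6: burst=15, C=72
Average completion = 231/6 = 38.5

38.5


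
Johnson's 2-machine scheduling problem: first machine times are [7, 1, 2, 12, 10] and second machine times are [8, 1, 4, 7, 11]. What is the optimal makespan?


Apply Johnson's rule:
  Group 1 (a <= b): [(2, 1, 1), (3, 2, 4), (1, 7, 8), (5, 10, 11)]
  Group 2 (a > b): [(4, 12, 7)]
Optimal job order: [2, 3, 1, 5, 4]
Schedule:
  Job 2: M1 done at 1, M2 done at 2
  Job 3: M1 done at 3, M2 done at 7
  Job 1: M1 done at 10, M2 done at 18
  Job 5: M1 done at 20, M2 done at 31
  Job 4: M1 done at 32, M2 done at 39
Makespan = 39

39


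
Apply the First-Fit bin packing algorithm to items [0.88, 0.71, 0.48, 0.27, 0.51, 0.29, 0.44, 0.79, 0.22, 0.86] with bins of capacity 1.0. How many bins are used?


Place items sequentially using First-Fit:
  Item 0.88 -> new Bin 1
  Item 0.71 -> new Bin 2
  Item 0.48 -> new Bin 3
  Item 0.27 -> Bin 2 (now 0.98)
  Item 0.51 -> Bin 3 (now 0.99)
  Item 0.29 -> new Bin 4
  Item 0.44 -> Bin 4 (now 0.73)
  Item 0.79 -> new Bin 5
  Item 0.22 -> Bin 4 (now 0.95)
  Item 0.86 -> new Bin 6
Total bins used = 6

6


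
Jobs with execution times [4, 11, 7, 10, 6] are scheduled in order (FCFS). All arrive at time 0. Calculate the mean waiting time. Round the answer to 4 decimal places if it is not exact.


FCFS order (as given): [4, 11, 7, 10, 6]
Waiting times:
  Job 1: wait = 0
  Job 2: wait = 4
  Job 3: wait = 15
  Job 4: wait = 22
  Job 5: wait = 32
Sum of waiting times = 73
Average waiting time = 73/5 = 14.6

14.6


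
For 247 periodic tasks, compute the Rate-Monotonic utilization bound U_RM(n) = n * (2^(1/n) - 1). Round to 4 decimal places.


Compute 2^(1/247) = 1.0028102051
Subtract 1: 1.0028102051 - 1 = 0.0028102051
Multiply by n: 247 * 0.0028102051 = 0.6941206597
Round to 4 dp: 0.6941

0.6941


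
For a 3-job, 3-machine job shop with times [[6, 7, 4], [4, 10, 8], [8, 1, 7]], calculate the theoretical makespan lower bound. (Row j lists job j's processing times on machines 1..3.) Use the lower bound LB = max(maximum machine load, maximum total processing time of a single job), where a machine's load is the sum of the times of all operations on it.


Machine loads:
  Machine 1: 6 + 4 + 8 = 18
  Machine 2: 7 + 10 + 1 = 18
  Machine 3: 4 + 8 + 7 = 19
Max machine load = 19
Job totals:
  Job 1: 17
  Job 2: 22
  Job 3: 16
Max job total = 22
Lower bound = max(19, 22) = 22

22


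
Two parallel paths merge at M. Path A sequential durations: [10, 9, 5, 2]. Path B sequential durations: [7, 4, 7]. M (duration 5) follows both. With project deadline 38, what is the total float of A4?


Forward pass: ES(A4) = sum of predecessors on chain A = 24
EF = ES + duration = 24 + 2 = 26
Backward pass: LF(M) = deadline = 38; LS(M) = 38 - 5 = 33
LF(A4) = LS(M) - sum(successors on chain A) = 33 - 0 = 33
LS = LF - duration = 33 - 2 = 31
Total float = LS - ES = 31 - 24 = 7

7


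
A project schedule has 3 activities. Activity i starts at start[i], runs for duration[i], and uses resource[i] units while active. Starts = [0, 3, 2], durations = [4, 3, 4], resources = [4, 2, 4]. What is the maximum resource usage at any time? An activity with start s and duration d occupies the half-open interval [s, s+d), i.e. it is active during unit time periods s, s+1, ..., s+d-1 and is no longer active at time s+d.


Each activity i is active on [start_i, start_i + duration_i).
Compute total resource usage per time slot:
  t=0: active resources = [4], total = 4
  t=1: active resources = [4], total = 4
  t=2: active resources = [4, 4], total = 8
  t=3: active resources = [4, 2, 4], total = 10
  t=4: active resources = [2, 4], total = 6
  t=5: active resources = [2, 4], total = 6
Peak resource demand = 10

10


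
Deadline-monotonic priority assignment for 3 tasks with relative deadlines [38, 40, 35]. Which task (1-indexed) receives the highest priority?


Sort tasks by relative deadline (ascending):
  Task 3: deadline = 35
  Task 1: deadline = 38
  Task 2: deadline = 40
Priority order (highest first): [3, 1, 2]
Highest priority task = 3

3


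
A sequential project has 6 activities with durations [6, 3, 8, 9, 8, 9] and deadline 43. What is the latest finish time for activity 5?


LF(activity 5) = deadline - sum of successor durations
Successors: activities 6 through 6 with durations [9]
Sum of successor durations = 9
LF = 43 - 9 = 34

34
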